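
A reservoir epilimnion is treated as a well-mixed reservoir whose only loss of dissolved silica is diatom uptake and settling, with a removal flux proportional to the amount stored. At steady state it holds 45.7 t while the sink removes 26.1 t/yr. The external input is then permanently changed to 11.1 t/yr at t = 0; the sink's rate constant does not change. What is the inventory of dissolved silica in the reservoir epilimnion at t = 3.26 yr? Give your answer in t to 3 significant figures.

τ = M₀/F₀ = 45.7/26.1 = 1.751 yr; rate constant k = 1/τ.
New steady state M_∞ = F₁/k = F₁·τ = 11.1 × 1.751 = 19.436 t.
M(t) = M_∞ + (M₀ − M_∞)·e^(−t/τ); t/τ = 3.26/1.751 = 1.862, so e^(−t/τ) = 0.1554.
M(t) = 19.436 + 26.26 × 0.1554 = 23.517 t.

23.5 t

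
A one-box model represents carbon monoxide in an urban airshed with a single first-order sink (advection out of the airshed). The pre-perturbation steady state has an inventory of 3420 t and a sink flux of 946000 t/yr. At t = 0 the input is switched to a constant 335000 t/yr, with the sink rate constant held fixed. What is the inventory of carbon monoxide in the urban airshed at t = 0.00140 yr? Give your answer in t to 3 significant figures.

2710 t

Residence time τ = M₀/F₀ = 0.003615 yr. The eventual steady state is M_∞ = M₀·(F₁/F₀) = 3420 × 335000/946000 = 1211.1 t.
The anomaly ΔM(t) = M(t) − M_∞ decays as ΔM₀·e^(−t/τ) with ΔM₀ = 3420 − 1211.1 = 2209 t.
At t = 0.00140 yr, e^(−t/τ) = e^(−0.3873) = 0.6789, so ΔM = 1500 t and M = 1211.1 + 1500 = 2710.8 t.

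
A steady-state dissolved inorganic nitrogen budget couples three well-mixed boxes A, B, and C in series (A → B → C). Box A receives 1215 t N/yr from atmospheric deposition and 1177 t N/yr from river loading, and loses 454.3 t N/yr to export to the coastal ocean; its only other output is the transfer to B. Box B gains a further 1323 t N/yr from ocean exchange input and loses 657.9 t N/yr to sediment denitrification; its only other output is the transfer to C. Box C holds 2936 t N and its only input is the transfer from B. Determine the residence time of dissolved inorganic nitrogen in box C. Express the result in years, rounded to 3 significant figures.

1.13 yr

Box A: F(A→B) = (1215 + 1177) − 454.3 = 1937.7 t N/yr.
Box B: F(B→C) = (1937.7 + 1323) − 657.9 = 2602.8 t N/yr.
Box C throughput = its input = 2602.8 t N/yr; τ = 2936 / 2602.8 = 1.128 yr.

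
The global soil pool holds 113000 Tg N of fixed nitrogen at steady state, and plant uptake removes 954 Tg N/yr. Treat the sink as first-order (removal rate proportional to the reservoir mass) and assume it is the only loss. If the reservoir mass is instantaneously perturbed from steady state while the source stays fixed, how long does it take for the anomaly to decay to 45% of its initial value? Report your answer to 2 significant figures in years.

95 yr

For a linear reservoir the anomaly decays as exp(−t/τ) with τ = M/F = 113000/954 = 118.4 yr.
exp(−t/τ) = 0.45 ⇒ t = −τ ln(0.45) = 118.4 × 0.7985 = 94.58 yr.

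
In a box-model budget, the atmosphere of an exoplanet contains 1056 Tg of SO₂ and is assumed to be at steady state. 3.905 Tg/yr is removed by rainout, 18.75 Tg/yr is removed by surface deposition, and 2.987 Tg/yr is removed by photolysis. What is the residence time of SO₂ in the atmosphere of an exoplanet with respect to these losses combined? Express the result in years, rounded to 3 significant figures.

41.2 yr

Total removal = 3.905 + 18.75 + 2.987 = 25.642 Tg/yr.
τ = M / ΣF_out = 1056 / 25.642 = 41.18 yr.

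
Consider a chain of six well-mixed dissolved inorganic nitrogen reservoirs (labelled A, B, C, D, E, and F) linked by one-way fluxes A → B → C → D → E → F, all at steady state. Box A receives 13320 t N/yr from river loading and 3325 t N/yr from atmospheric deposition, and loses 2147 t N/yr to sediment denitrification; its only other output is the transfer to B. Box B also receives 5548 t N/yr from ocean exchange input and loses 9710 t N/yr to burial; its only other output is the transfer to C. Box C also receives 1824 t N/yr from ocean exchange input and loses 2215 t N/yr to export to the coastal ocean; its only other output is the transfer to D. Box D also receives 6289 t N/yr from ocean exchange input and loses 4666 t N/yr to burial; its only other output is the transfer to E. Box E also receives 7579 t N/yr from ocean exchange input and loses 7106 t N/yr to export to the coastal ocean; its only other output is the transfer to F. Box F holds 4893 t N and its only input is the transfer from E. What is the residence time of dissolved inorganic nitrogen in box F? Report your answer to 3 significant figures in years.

Box A: F(A→B) = (13320 + 3325) − 2147 = 14498 t N/yr.
Box B: F(B→C) = (14498 + 5548) − 9710 = 10336 t N/yr.
Box C: F(C→D) = (10336 + 1824) − 2215 = 9945.0 t N/yr.
Box D: F(D→E) = (9945.0 + 6289) − 4666 = 11568 t N/yr.
Box E: F(E→F) = (11568 + 7579) − 7106 = 12041 t N/yr.
Box F throughput = its input = 12041 t N/yr; τ = 4893 / 12041 = 0.4064 yr.

0.406 yr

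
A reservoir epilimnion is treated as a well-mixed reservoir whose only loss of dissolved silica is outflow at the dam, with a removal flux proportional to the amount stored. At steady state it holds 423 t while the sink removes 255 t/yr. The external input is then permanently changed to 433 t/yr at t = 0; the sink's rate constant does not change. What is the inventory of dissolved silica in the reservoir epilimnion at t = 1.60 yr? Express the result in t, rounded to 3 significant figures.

τ = M₀/F₀ = 423/255 = 1.659 yr; rate constant k = 1/τ.
New steady state M_∞ = F₁/k = F₁·τ = 433 × 1.659 = 718.27 t.
M(t) = M_∞ + (M₀ − M_∞)·e^(−t/τ); t/τ = 1.60/1.659 = 0.9645, so e^(−t/τ) = 0.3812.
M(t) = 718.27 − 295.3 × 0.3812 = 605.73 t.

606 t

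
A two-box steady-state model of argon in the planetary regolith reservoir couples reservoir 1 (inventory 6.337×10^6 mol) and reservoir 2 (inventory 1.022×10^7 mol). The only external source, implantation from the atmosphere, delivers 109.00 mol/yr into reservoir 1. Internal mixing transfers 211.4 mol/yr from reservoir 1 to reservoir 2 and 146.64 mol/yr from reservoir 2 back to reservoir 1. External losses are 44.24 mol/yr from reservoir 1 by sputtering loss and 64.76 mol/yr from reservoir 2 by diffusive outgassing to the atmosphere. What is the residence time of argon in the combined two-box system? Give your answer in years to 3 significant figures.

152000 yr

Residence time in the combined system uses the total inventory and the total *external* removal — internal exchanges between the two boxes cancel.
M_total = 6.337×10^6 + 1.022×10^7 = 1.6557×10^7 mol.
ΣF_external_out = 44.24 + 64.76 = 109.00 mol/yr.
τ = M_total / ΣF_ext = 1.6557×10^7 / 109.00 = 151900 yr.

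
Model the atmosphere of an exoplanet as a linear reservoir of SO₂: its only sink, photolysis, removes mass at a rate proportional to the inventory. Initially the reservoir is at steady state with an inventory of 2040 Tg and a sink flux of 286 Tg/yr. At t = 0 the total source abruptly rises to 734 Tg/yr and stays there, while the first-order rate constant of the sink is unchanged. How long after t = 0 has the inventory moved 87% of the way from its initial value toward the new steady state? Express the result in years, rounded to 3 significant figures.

τ = M₀/F₀ = 2040/286 = 7.133 yr.
The remaining gap fraction is e^(−t/τ); 87% covered ⇒ e^(−t/τ) = 0.130.
t = −τ ln(0.130) = 7.133 × 2.040 = 14.55 yr.

14.6 yr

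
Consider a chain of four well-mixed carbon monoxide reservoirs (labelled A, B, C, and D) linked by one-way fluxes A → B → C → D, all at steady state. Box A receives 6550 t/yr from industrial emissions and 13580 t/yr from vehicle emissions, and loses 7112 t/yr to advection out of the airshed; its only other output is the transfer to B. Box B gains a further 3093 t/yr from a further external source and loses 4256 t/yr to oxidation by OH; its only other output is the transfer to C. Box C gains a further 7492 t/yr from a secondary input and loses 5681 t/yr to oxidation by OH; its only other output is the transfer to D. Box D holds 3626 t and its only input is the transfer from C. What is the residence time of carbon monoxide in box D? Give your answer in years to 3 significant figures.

Box A: F(A→B) = (6550 + 13580) − 7112 = 13018 t/yr.
Box B: F(B→C) = (13018 + 3093) − 4256 = 11855 t/yr.
Box C: F(C→D) = (11855 + 7492) − 5681 = 13666 t/yr.
Box D throughput = its input = 13666 t/yr; τ = 3626 / 13666 = 0.2653 yr.

0.265 yr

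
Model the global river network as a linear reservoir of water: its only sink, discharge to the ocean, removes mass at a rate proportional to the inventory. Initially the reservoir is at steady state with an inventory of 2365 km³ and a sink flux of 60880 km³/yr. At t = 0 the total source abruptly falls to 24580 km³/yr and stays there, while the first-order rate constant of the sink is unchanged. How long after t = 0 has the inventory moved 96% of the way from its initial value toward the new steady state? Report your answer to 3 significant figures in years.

τ = M₀/F₀ = 2365/60880 = 0.03885 yr.
The remaining gap fraction is e^(−t/τ); 96% covered ⇒ e^(−t/τ) = 0.0400.
t = −τ ln(0.0400) = 0.03885 × 3.219 = 0.1250 yr.

0.125 yr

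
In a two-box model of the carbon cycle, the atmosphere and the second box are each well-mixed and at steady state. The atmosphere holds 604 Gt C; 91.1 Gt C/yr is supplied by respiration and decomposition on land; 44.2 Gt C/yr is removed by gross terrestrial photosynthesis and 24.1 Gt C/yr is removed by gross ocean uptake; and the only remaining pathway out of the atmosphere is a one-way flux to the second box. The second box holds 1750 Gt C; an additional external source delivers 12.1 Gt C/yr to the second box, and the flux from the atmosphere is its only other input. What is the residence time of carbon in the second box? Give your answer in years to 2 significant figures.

Balance the atmosphere: ΣF_in = 91.100 Gt C/yr.
Flux to the second box = ΣF_in − (44.2 + 24.1) = 22.800 Gt C/yr.
Total input to the second box = 22.800 + 12.1 = 34.900 Gt C/yr; at steady state this equals its total output.
τ = M / F = 1750 / 34.900 = 50.14 yr.

50 yr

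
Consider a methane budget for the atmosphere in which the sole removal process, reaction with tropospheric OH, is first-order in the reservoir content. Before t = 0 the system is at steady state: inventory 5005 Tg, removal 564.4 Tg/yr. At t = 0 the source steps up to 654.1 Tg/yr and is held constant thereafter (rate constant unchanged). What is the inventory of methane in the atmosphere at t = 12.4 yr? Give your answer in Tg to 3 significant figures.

5600 Tg

The sink rate constant is k = F₀/M₀ = 564.4/5005 = 0.1128 yr⁻¹.
Solving dM/dt = F₁ − kM with M(0) = M₀ gives M(t) = F₁/k + (M₀ − F₁/k)·e^(−kt).
F₁/k = 654.1/0.1128 = 5800.4 Tg; kt = 0.1128 × 12.4 = 1.398, e^(−kt) = 0.2470.
M(12.4) = 5800.4 + (5005 − 5800.4) × 0.2470 = 5800.4 − 196.5 = 5604.0 Tg.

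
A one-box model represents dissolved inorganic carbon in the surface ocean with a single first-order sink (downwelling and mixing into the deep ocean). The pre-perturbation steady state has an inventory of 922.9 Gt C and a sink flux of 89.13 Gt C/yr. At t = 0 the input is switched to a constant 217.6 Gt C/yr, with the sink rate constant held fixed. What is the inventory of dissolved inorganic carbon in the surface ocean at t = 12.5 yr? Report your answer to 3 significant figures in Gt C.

1860 Gt C

Residence time τ = M₀/F₀ = 10.35 yr. The eventual steady state is M_∞ = M₀·(F₁/F₀) = 922.9 × 217.6/89.13 = 2253.1 Gt C.
The anomaly ΔM(t) = M(t) − M_∞ decays as ΔM₀·e^(−t/τ) with ΔM₀ = 922.9 − 2253.1 = −1330 Gt C.
At t = 12.5 yr, e^(−t/τ) = e^(−1.207) = 0.2990, so ΔM = −397.8 Gt C and M = 2253.1 − 397.8 = 1855.4 Gt C.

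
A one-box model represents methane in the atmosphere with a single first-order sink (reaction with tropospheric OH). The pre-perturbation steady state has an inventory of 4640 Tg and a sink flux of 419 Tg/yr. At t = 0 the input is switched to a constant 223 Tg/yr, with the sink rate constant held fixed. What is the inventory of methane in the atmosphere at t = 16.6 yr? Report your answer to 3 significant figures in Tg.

τ = M₀/F₀ = 4640/419 = 11.07 yr; rate constant k = 1/τ.
New steady state M_∞ = F₁/k = F₁·τ = 223 × 11.07 = 2469.5 Tg.
M(t) = M_∞ + (M₀ − M_∞)·e^(−t/τ); t/τ = 16.6/11.07 = 1.499, so e^(−t/τ) = 0.2234.
M(t) = 2469.5 + 2171 × 0.2234 = 2954.3 Tg.

2950 Tg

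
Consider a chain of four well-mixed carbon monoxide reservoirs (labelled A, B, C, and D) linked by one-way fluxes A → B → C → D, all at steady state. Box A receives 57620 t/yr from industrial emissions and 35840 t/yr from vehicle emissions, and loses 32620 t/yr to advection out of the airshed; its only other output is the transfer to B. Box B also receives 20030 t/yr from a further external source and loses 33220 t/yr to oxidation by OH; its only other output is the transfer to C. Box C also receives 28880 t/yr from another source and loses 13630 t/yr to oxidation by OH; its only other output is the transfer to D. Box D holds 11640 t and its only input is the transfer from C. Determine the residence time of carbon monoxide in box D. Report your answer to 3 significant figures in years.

Box A: F(A→B) = (57620 + 35840) − 32620 = 60840 t/yr.
Box B: F(B→C) = (60840 + 20030) − 33220 = 47650 t/yr.
Box C: F(C→D) = (47650 + 28880) − 13630 = 62900 t/yr.
Box D throughput = its input = 62900 t/yr; τ = 11640 / 62900 = 0.1851 yr.

0.185 yr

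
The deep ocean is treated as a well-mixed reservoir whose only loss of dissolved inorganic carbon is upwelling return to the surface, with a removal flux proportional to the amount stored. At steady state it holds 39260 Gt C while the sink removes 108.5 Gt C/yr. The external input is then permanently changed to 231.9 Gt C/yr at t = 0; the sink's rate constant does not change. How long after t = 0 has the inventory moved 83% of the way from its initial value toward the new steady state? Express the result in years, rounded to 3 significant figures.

641 yr

τ = M₀/F₀ = 39260/108.5 = 361.8 yr.
The remaining gap fraction is e^(−t/τ); 83% covered ⇒ e^(−t/τ) = 0.170.
t = −τ ln(0.170) = 361.8 × 1.772 = 641.2 yr.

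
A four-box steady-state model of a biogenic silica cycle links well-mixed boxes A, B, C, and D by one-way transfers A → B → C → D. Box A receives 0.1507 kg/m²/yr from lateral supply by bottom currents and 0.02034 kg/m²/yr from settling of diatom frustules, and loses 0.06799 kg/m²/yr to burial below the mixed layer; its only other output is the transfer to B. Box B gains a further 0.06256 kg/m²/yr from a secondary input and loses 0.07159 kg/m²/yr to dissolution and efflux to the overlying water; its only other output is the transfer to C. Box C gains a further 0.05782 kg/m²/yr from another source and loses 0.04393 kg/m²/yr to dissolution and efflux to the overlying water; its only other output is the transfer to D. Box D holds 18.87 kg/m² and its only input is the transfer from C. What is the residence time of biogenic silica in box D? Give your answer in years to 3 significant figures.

175 yr

Box A: F(A→B) = (0.1507 + 0.02034) − 0.06799 = 0.10305 kg/m²/yr.
Box B: F(B→C) = (0.10305 + 0.06256) − 0.07159 = 0.094020 kg/m²/yr.
Box C: F(C→D) = (0.094020 + 0.05782) − 0.04393 = 0.10791 kg/m²/yr.
Box D throughput = its input = 0.10791 kg/m²/yr; τ = 18.87 / 0.10791 = 174.9 yr.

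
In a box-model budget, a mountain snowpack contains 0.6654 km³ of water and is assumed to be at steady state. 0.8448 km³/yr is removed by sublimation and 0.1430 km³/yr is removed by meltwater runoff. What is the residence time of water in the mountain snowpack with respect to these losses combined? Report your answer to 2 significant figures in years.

Total removal = 0.8448 + 0.1430 = 0.98780 km³/yr.
τ = M / ΣF_out = 0.6654 / 0.98780 = 0.6736 yr.

0.67 yr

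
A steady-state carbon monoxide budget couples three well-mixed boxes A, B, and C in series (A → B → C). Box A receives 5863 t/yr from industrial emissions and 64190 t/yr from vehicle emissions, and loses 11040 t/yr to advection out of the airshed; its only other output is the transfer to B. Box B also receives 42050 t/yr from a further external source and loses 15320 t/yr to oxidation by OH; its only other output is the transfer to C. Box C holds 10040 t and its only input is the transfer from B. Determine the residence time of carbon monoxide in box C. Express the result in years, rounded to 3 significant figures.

Box A: F(A→B) = (5863 + 64190) − 11040 = 59013 t/yr.
Box B: F(B→C) = (59013 + 42050) − 15320 = 85743 t/yr.
Box C throughput = its input = 85743 t/yr; τ = 10040 / 85743 = 0.1171 yr.

0.117 yr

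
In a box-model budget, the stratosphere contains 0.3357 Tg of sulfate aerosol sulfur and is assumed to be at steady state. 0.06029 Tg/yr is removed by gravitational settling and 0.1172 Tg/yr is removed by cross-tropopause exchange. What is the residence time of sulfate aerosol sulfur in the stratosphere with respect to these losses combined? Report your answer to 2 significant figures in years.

Total removal = 0.06029 + 0.1172 = 0.17749 Tg/yr.
τ = M / ΣF_out = 0.3357 / 0.17749 = 1.891 yr.

1.9 yr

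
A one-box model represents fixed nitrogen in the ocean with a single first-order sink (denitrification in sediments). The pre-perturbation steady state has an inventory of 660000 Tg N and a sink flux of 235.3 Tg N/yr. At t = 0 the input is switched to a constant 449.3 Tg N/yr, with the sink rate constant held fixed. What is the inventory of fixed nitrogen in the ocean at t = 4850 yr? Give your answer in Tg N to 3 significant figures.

1.15×10^6 Tg N

Residence time τ = M₀/F₀ = 2805 yr. The eventual steady state is M_∞ = M₀·(F₁/F₀) = 660000 × 449.3/235.3 = 1.2603×10^6 Tg N.
The anomaly ΔM(t) = M(t) − M_∞ decays as ΔM₀·e^(−t/τ) with ΔM₀ = 660000 − 1.2603×10^6 = −600300 Tg N.
At t = 4850 yr, e^(−t/τ) = e^(−1.729) = 0.1774, so ΔM = −106500 Tg N and M = 1.2603×10^6 − 106500 = 1.1537×10^6 Tg N.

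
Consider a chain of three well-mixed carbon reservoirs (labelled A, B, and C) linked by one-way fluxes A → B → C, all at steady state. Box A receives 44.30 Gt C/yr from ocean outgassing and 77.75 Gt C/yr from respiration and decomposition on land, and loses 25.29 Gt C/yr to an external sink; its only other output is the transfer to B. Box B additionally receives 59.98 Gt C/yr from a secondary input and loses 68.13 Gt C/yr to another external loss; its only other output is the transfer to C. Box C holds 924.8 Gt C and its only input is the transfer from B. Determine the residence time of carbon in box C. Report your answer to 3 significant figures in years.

10.4 yr

Box A: F(A→B) = (44.30 + 77.75) − 25.29 = 96.760 Gt C/yr.
Box B: F(B→C) = (96.760 + 59.98) − 68.13 = 88.610 Gt C/yr.
Box C throughput = its input = 88.610 Gt C/yr; τ = 924.8 / 88.610 = 10.44 yr.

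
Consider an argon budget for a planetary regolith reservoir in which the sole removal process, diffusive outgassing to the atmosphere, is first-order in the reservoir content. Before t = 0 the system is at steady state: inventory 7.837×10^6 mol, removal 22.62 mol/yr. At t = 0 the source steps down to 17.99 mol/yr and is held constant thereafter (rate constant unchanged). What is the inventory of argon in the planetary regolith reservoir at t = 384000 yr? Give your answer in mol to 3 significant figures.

The sink rate constant is k = F₀/M₀ = 22.62/7.837×10^6 = 2.886×10^-6 yr⁻¹.
Solving dM/dt = F₁ − kM with M(0) = M₀ gives M(t) = F₁/k + (M₀ − F₁/k)·e^(−kt).
F₁/k = 17.99/2.886×10^-6 = 6.2329×10^6 mol; kt = 2.886×10^-6 × 384000 = 1.108, e^(−kt) = 0.3301.
M(384000) = 6.2329×10^6 + (7.837×10^6 − 6.2329×10^6) × 0.3301 = 6.2329×10^6 + 529500 = 6.7624×10^6 mol.

6.76×10^6 mol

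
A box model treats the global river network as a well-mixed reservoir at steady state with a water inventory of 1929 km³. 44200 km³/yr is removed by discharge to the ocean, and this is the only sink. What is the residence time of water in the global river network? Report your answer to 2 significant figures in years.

0.044 yr

τ = M / F = 1929 / 44200 = 0.04364 yr.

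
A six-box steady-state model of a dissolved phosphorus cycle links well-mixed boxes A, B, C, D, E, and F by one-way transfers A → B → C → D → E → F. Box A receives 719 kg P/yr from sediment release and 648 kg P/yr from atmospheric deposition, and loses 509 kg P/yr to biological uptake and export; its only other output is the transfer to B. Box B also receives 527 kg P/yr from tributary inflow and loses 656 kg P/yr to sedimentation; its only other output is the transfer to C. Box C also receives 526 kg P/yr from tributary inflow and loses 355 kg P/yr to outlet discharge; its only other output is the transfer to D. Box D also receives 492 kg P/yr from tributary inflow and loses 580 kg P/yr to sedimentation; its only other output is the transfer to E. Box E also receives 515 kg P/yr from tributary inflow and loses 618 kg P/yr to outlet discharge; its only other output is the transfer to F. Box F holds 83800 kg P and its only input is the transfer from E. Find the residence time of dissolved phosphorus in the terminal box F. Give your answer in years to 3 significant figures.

118 yr

Box A: F(A→B) = (719 + 648) − 509 = 858.00 kg P/yr.
Box B: F(B→C) = (858.00 + 527) − 656 = 729.00 kg P/yr.
Box C: F(C→D) = (729.00 + 526) − 355 = 900.00 kg P/yr.
Box D: F(D→E) = (900.00 + 492) − 580 = 812.00 kg P/yr.
Box E: F(E→F) = (812.00 + 515) − 618 = 709.00 kg P/yr.
Box F throughput = its input = 709.00 kg P/yr; τ = 83800 / 709.00 = 118.2 yr.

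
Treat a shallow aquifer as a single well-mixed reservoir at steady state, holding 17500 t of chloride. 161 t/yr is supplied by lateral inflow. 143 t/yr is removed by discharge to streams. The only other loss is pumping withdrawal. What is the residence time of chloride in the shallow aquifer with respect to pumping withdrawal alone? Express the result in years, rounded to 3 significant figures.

972 yr

At steady state ΣF_in = ΣF_out.
ΣF_in = 161.00 t/yr.
Pumping withdrawal flux = ΣF_in − (143) = 161.00 − 143.0 = 18.00 t/yr.
τ = M / F = 17500 / 18.00 = 972.2 yr.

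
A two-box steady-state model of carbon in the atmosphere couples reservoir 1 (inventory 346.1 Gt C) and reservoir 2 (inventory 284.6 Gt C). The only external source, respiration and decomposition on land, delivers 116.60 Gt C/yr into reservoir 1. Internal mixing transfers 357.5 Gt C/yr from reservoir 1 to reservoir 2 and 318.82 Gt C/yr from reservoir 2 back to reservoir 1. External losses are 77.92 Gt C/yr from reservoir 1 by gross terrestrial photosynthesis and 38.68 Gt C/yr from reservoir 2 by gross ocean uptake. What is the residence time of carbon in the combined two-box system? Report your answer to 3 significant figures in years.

Treat the two boxes together as one reservoir: the mixing fluxes between them are internal recycling, so τ = ΣM / Σ(external losses).
M_total = 346.1 + 284.6 = 630.70 Gt C.
ΣF_external_out = 77.92 + 38.68 = 116.60 Gt C/yr.
τ = M_total / ΣF_ext = 630.70 / 116.60 = 5.409 yr.

5.41 yr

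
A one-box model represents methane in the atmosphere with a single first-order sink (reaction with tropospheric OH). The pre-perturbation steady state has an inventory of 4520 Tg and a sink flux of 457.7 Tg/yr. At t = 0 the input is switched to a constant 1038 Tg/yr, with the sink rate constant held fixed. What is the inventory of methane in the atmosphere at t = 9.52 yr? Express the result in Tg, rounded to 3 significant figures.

Residence time τ = M₀/F₀ = 9.875 yr. The eventual steady state is M_∞ = M₀·(F₁/F₀) = 4520 × 1038/457.7 = 10251 Tg.
The anomaly ΔM(t) = M(t) − M_∞ decays as ΔM₀·e^(−t/τ) with ΔM₀ = 4520 − 10251 = −5731 Tg.
At t = 9.52 yr, e^(−t/τ) = e^(−0.9640) = 0.3814, so ΔM = −2185 Tg and M = 10251 − 2185 = 8065.2 Tg.

8070 Tg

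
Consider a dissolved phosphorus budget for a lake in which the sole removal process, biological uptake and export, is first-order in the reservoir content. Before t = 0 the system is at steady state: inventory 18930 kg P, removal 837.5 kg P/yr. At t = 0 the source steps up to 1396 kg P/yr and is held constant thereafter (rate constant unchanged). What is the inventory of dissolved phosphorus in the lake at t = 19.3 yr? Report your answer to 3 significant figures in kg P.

26200 kg P

The sink rate constant is k = F₀/M₀ = 837.5/18930 = 0.04424 yr⁻¹.
Solving dM/dt = F₁ − kM with M(0) = M₀ gives M(t) = F₁/k + (M₀ − F₁/k)·e^(−kt).
F₁/k = 1396/0.04424 = 31554 kg P; kt = 0.04424 × 19.3 = 0.8539, e^(−kt) = 0.4258.
M(19.3) = 31554 + (18930 − 31554) × 0.4258 = 31554 − 5375 = 26179 kg P.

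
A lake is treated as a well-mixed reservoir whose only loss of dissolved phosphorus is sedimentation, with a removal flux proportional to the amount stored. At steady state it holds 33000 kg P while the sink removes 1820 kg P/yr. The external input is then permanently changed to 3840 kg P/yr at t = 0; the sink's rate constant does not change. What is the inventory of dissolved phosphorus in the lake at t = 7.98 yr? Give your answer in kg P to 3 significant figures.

τ = M₀/F₀ = 33000/1820 = 18.13 yr; rate constant k = 1/τ.
New steady state M_∞ = F₁/k = F₁·τ = 3840 × 18.13 = 69626 kg P.
M(t) = M_∞ + (M₀ − M_∞)·e^(−t/τ); t/τ = 7.98/18.13 = 0.4401, so e^(−t/τ) = 0.6440.
M(t) = 69626 − 36630 × 0.6440 = 46040 kg P.

46000 kg P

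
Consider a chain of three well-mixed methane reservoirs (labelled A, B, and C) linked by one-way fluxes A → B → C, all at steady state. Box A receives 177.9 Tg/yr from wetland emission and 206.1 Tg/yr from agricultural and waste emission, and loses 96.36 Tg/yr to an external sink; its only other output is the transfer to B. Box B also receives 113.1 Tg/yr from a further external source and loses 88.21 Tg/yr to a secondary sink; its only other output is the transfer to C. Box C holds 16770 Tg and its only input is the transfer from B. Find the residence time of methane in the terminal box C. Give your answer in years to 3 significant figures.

Box A: F(A→B) = (177.9 + 206.1) − 96.36 = 287.64 Tg/yr.
Box B: F(B→C) = (287.64 + 113.1) − 88.21 = 312.53 Tg/yr.
Box C throughput = its input = 312.53 Tg/yr; τ = 16770 / 312.53 = 53.66 yr.

53.7 yr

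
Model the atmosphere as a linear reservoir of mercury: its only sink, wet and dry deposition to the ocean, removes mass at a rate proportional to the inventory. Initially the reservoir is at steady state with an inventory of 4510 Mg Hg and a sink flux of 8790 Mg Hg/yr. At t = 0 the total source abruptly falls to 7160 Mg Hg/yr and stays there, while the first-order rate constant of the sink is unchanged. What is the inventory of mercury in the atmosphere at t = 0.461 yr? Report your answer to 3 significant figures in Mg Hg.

4010 Mg Hg

Residence time τ = M₀/F₀ = 0.5131 yr. The eventual steady state is M_∞ = M₀·(F₁/F₀) = 4510 × 7160/8790 = 3673.7 Mg Hg.
The anomaly ΔM(t) = M(t) − M_∞ decays as ΔM₀·e^(−t/τ) with ΔM₀ = 4510 − 3673.7 = 836.3 Mg Hg.
At t = 0.461 yr, e^(−t/τ) = e^(−0.8985) = 0.4072, so ΔM = 340.5 Mg Hg and M = 3673.7 + 340.5 = 4014.2 Mg Hg.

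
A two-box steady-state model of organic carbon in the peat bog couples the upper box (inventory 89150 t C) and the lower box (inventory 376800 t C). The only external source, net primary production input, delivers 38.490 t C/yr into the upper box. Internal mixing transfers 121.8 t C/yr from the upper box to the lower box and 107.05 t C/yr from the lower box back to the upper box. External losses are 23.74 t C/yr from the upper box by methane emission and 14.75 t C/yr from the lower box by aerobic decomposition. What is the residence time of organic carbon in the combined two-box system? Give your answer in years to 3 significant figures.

12100 yr

For the system as a whole, the A↔B exchange is internal and contributes nothing to the throughput; only the external sinks remove mass.
M_total = 89150 + 376800 = 465950 t C.
ΣF_external_out = 23.74 + 14.75 = 38.490 t C/yr.
τ = M_total / ΣF_ext = 465950 / 38.490 = 12110 yr.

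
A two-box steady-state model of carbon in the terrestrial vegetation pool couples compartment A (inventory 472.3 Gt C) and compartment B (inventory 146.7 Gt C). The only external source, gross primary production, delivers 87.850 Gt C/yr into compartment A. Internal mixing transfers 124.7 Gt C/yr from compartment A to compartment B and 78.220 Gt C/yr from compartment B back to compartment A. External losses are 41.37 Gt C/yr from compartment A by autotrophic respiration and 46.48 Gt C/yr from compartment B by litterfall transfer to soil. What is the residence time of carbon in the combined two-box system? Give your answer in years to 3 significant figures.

Residence time in the combined system uses the total inventory and the total *external* removal — internal exchanges between the two boxes cancel.
M_total = 472.3 + 146.7 = 619.00 Gt C.
ΣF_external_out = 41.37 + 46.48 = 87.850 Gt C/yr.
τ = M_total / ΣF_ext = 619.00 / 87.850 = 7.046 yr.

7.05 yr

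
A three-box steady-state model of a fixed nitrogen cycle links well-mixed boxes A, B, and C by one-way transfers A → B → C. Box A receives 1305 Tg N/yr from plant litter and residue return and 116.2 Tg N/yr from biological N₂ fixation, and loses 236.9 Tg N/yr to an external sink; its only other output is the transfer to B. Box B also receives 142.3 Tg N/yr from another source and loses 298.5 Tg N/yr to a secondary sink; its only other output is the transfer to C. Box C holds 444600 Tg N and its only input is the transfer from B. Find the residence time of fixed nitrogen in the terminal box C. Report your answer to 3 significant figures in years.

432 yr

Box A: F(A→B) = (1305 + 116.2) − 236.9 = 1184.3 Tg N/yr.
Box B: F(B→C) = (1184.3 + 142.3) − 298.5 = 1028.1 Tg N/yr.
Box C throughput = its input = 1028.1 Tg N/yr; τ = 444600 / 1028.1 = 432.4 yr.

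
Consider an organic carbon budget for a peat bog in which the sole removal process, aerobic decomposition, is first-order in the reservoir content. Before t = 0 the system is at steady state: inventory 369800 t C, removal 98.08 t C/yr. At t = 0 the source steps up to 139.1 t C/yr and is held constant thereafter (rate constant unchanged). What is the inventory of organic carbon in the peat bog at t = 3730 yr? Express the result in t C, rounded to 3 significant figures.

467000 t C

τ = M₀/F₀ = 369800/98.08 = 3770 yr; rate constant k = 1/τ.
New steady state M_∞ = F₁/k = F₁·τ = 139.1 × 3770 = 524460 t C.
M(t) = M_∞ + (M₀ − M_∞)·e^(−t/τ); t/τ = 3730/3770 = 0.9893, so e^(−t/τ) = 0.3718.
M(t) = 524460 − 154700 × 0.3718 = 466950 t C.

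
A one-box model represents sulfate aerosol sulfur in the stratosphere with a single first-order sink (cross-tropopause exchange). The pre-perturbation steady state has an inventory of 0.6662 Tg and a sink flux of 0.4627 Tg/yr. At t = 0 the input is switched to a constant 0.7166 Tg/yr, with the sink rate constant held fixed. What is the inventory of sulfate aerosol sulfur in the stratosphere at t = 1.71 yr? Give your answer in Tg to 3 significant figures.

Residence time τ = M₀/F₀ = 1.440 yr. The eventual steady state is M_∞ = M₀·(F₁/F₀) = 0.6662 × 0.7166/0.4627 = 1.0318 Tg.
The anomaly ΔM(t) = M(t) − M_∞ decays as ΔM₀·e^(−t/τ) with ΔM₀ = 0.6662 − 1.0318 = −0.3656 Tg.
At t = 1.71 yr, e^(−t/τ) = e^(−1.188) = 0.3049, so ΔM = −0.1115 Tg and M = 1.0318 − 0.1115 = 0.92029 Tg.

0.920 Tg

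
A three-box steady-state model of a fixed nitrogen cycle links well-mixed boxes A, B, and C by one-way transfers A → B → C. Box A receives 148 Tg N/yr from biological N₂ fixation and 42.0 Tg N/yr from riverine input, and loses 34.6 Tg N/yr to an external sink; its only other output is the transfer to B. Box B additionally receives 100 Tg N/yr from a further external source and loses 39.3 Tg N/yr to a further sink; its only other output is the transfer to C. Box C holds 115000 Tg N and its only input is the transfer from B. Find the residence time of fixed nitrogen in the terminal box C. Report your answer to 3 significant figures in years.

532 yr

Box A: F(A→B) = (148 + 42.0) − 34.6 = 155.40 Tg N/yr.
Box B: F(B→C) = (155.40 + 100) − 39.3 = 216.10 Tg N/yr.
Box C throughput = its input = 216.10 Tg N/yr; τ = 115000 / 216.10 = 532.2 yr.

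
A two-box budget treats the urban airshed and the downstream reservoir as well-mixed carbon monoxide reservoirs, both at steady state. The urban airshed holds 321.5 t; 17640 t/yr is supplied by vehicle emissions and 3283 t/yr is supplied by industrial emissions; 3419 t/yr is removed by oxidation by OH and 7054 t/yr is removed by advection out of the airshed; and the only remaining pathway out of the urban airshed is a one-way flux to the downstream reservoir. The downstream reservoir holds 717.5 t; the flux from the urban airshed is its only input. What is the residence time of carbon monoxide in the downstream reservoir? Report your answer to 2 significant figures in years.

0.069 yr

Balance the urban airshed: ΣF_in = 17640 + 3283 = 20923 t/yr.
Flux to the downstream reservoir = ΣF_in − (3419 + 7054) = 10450 t/yr.
At steady state the output of the downstream reservoir equals its input, 10450 t/yr.
τ = M / F = 717.5 / 10450 = 0.06866 yr.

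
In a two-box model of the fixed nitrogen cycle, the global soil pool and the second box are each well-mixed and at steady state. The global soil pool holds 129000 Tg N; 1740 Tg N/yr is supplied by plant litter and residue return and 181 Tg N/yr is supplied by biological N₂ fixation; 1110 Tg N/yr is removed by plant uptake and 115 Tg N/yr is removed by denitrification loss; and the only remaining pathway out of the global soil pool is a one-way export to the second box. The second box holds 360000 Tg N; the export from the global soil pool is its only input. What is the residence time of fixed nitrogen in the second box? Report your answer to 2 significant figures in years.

Balance the global soil pool: ΣF_in = 1740 + 181 = 1921.0 Tg N/yr.
Export to the second box = ΣF_in − (1110 + 115) = 696.00 Tg N/yr.
At steady state the output of the second box equals its input, 696.00 Tg N/yr.
τ = M / F = 360000 / 696.00 = 517.2 yr.

520 yr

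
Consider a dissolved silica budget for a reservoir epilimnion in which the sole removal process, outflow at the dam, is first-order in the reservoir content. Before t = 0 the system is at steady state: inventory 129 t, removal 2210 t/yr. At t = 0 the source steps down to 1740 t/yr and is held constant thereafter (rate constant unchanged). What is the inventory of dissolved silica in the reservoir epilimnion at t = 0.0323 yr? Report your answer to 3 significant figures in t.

117 t

The sink rate constant is k = F₀/M₀ = 2210/129 = 17.13 yr⁻¹.
Solving dM/dt = F₁ − kM with M(0) = M₀ gives M(t) = F₁/k + (M₀ − F₁/k)·e^(−kt).
F₁/k = 1740/17.13 = 101.57 t; kt = 17.13 × 0.0323 = 0.5534, e^(−kt) = 0.5750.
M(0.0323) = 101.57 + (129 − 101.57) × 0.5750 = 101.57 + 15.78 = 117.34 t.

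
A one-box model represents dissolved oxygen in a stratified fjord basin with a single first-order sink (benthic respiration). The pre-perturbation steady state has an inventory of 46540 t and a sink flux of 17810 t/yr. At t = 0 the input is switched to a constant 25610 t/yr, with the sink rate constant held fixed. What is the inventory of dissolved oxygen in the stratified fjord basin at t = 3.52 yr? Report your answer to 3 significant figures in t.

61600 t

Residence time τ = M₀/F₀ = 2.613 yr. The eventual steady state is M_∞ = M₀·(F₁/F₀) = 46540 × 25610/17810 = 66922 t.
The anomaly ΔM(t) = M(t) − M_∞ decays as ΔM₀·e^(−t/τ) with ΔM₀ = 46540 − 66922 = −20380 t.
At t = 3.52 yr, e^(−t/τ) = e^(−1.347) = 0.2600, so ΔM = −5300 t and M = 66922 − 5300 = 61623 t.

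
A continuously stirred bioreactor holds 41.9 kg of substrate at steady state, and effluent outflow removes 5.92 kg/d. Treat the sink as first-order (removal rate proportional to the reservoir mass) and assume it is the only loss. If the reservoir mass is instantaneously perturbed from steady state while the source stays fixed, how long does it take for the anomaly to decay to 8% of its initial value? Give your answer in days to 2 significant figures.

18 d

For a linear reservoir the anomaly decays as exp(−t/τ) with τ = M/F = 41.9/5.92 = 7.078 d.
exp(−t/τ) = 0.08 ⇒ t = −τ ln(0.08) = 7.078 × 2.526 = 17.88 d.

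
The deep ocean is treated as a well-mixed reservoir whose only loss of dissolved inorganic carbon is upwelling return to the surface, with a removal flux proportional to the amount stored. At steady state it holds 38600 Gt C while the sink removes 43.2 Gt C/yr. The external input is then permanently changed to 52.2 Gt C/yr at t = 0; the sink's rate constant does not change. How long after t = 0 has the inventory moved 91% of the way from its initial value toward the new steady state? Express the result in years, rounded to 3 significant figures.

2150 yr

τ = M₀/F₀ = 38600/43.2 = 893.5 yr.
The remaining gap fraction is e^(−t/τ); 91% covered ⇒ e^(−t/τ) = 0.0900.
t = −τ ln(0.0900) = 893.5 × 2.408 = 2152 yr.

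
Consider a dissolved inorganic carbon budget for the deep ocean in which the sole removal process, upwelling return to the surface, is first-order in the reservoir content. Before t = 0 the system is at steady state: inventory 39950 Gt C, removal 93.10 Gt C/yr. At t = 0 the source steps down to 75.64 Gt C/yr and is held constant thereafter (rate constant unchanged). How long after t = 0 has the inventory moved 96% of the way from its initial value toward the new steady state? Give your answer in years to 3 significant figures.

τ = M₀/F₀ = 39950/93.10 = 429.1 yr.
The remaining gap fraction is e^(−t/τ); 96% covered ⇒ e^(−t/τ) = 0.0400.
t = −τ ln(0.0400) = 429.1 × 3.219 = 1381 yr.

1380 yr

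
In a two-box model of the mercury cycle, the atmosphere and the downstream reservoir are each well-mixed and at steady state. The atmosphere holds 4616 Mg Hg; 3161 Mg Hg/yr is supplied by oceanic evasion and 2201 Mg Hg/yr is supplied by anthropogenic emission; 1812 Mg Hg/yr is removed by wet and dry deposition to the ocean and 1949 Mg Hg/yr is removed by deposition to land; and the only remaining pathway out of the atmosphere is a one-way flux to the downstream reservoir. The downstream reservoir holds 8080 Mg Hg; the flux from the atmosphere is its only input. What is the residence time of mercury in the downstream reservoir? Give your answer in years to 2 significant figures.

5.0 yr

Balance the atmosphere: ΣF_in = 3161 + 2201 = 5362.0 Mg Hg/yr.
Flux to the downstream reservoir = ΣF_in − (1812 + 1949) = 1601.0 Mg Hg/yr.
At steady state the output of the downstream reservoir equals its input, 1601.0 Mg Hg/yr.
τ = M / F = 8080 / 1601.0 = 5.047 yr.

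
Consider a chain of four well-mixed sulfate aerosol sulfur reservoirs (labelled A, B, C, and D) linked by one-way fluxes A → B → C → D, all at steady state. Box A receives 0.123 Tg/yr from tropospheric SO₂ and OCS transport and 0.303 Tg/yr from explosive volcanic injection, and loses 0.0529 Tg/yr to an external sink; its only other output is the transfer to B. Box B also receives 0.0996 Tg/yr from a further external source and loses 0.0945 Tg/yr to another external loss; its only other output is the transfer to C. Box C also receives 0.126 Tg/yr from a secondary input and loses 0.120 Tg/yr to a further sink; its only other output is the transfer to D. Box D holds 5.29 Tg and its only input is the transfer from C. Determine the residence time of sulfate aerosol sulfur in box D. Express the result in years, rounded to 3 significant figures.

Box A: F(A→B) = (0.123 + 0.303) − 0.0529 = 0.37310 Tg/yr.
Box B: F(B→C) = (0.37310 + 0.0996) − 0.0945 = 0.37820 Tg/yr.
Box C: F(C→D) = (0.37820 + 0.126) − 0.120 = 0.38420 Tg/yr.
Box D throughput = its input = 0.38420 Tg/yr; τ = 5.29 / 0.38420 = 13.77 yr.

13.8 yr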